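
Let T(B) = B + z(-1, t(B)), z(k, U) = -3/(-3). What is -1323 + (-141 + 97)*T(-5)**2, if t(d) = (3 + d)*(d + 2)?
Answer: -2027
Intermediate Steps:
t(d) = (2 + d)*(3 + d) (t(d) = (3 + d)*(2 + d) = (2 + d)*(3 + d))
z(k, U) = 1 (z(k, U) = -3*(-1/3) = 1)
T(B) = 1 + B (T(B) = B + 1 = 1 + B)
-1323 + (-141 + 97)*T(-5)**2 = -1323 + (-141 + 97)*(1 - 5)**2 = -1323 - 44*(-4)**2 = -1323 - 44*16 = -1323 - 704 = -2027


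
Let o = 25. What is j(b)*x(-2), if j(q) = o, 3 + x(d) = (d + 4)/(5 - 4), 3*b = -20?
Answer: -25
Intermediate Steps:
b = -20/3 (b = (⅓)*(-20) = -20/3 ≈ -6.6667)
x(d) = 1 + d (x(d) = -3 + (d + 4)/(5 - 4) = -3 + (4 + d)/1 = -3 + (4 + d)*1 = -3 + (4 + d) = 1 + d)
j(q) = 25
j(b)*x(-2) = 25*(1 - 2) = 25*(-1) = -25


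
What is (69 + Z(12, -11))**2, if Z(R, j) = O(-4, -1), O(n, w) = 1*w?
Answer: 4624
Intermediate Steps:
O(n, w) = w
Z(R, j) = -1
(69 + Z(12, -11))**2 = (69 - 1)**2 = 68**2 = 4624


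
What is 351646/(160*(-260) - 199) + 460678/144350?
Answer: -15752110189/3016842825 ≈ -5.2214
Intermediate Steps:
351646/(160*(-260) - 199) + 460678/144350 = 351646/(-41600 - 199) + 460678*(1/144350) = 351646/(-41799) + 230339/72175 = 351646*(-1/41799) + 230339/72175 = -351646/41799 + 230339/72175 = -15752110189/3016842825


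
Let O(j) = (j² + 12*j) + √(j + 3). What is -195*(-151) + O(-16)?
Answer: 29509 + I*√13 ≈ 29509.0 + 3.6056*I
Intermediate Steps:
O(j) = j² + √(3 + j) + 12*j (O(j) = (j² + 12*j) + √(3 + j) = j² + √(3 + j) + 12*j)
-195*(-151) + O(-16) = -195*(-151) + ((-16)² + √(3 - 16) + 12*(-16)) = 29445 + (256 + √(-13) - 192) = 29445 + (256 + I*√13 - 192) = 29445 + (64 + I*√13) = 29509 + I*√13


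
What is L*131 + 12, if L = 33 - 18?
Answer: 1977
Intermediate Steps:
L = 15
L*131 + 12 = 15*131 + 12 = 1965 + 12 = 1977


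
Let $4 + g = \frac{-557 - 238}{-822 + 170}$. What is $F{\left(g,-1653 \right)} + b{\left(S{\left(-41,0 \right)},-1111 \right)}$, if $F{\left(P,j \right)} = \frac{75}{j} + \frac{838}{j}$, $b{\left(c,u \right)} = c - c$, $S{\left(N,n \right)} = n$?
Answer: $- \frac{913}{1653} \approx -0.55233$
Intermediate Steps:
$g = - \frac{1813}{652}$ ($g = -4 + \frac{-557 - 238}{-822 + 170} = -4 - \frac{795}{-652} = -4 - - \frac{795}{652} = -4 + \frac{795}{652} = - \frac{1813}{652} \approx -2.7807$)
$b{\left(c,u \right)} = 0$
$F{\left(P,j \right)} = \frac{913}{j}$
$F{\left(g,-1653 \right)} + b{\left(S{\left(-41,0 \right)},-1111 \right)} = \frac{913}{-1653} + 0 = 913 \left(- \frac{1}{1653}\right) + 0 = - \frac{913}{1653} + 0 = - \frac{913}{1653}$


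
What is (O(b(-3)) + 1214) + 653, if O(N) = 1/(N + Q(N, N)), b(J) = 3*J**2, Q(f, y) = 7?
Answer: 63479/34 ≈ 1867.0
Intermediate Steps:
O(N) = 1/(7 + N) (O(N) = 1/(N + 7) = 1/(7 + N))
(O(b(-3)) + 1214) + 653 = (1/(7 + 3*(-3)**2) + 1214) + 653 = (1/(7 + 3*9) + 1214) + 653 = (1/(7 + 27) + 1214) + 653 = (1/34 + 1214) + 653 = 41277/34 + 653 = 63479/34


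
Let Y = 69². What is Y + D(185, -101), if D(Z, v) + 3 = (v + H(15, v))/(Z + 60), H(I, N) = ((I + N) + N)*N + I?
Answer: 1184511/245 ≈ 4834.7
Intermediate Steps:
Y = 4761
H(I, N) = I + N*(I + 2*N) (H(I, N) = (I + 2*N)*N + I = N*(I + 2*N) + I = I + N*(I + 2*N))
D(Z, v) = -3 + (15 + 2*v² + 16*v)/(60 + Z) (D(Z, v) = -3 + (v + (15 + 2*v² + 15*v))/(Z + 60) = -3 + (15 + 2*v² + 16*v)/(60 + Z))
Y + D(185, -101) = 4761 + (-165 - 3*185 + 2*(-101)² + 16*(-101))/(60 + 185) = 4761 + (-165 - 555 + 2*10201 - 1616)/245 = 4761 + (-165 - 555 + 20402 - 1616)/245 = 4761 + (1/245)*18066 = 4761 + 18066/245 = 1184511/245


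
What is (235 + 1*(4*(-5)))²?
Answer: 46225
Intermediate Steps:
(235 + 1*(4*(-5)))² = (235 + 1*(-20))² = (235 - 20)² = 215² = 46225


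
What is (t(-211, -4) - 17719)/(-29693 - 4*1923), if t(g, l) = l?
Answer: 17723/37385 ≈ 0.47407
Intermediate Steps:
(t(-211, -4) - 17719)/(-29693 - 4*1923) = (-4 - 17719)/(-29693 - 4*1923) = -17723/(-29693 - 7692) = -17723/(-37385) = -17723*(-1/37385) = 17723/37385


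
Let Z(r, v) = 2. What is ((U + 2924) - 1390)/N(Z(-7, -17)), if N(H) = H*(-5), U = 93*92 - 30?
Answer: -1006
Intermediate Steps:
U = 8526 (U = 8556 - 30 = 8526)
N(H) = -5*H
((U + 2924) - 1390)/N(Z(-7, -17)) = ((8526 + 2924) - 1390)/((-5*2)) = (11450 - 1390)/(-10) = 10060*(-⅒) = -1006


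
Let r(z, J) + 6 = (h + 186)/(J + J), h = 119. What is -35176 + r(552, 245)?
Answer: -3447775/98 ≈ -35181.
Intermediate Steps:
r(z, J) = -6 + 305/(2*J) (r(z, J) = -6 + (119 + 186)/(J + J) = -6 + 305/((2*J)) = -6 + 305*(1/(2*J)) = -6 + 305/(2*J))
-35176 + r(552, 245) = -35176 + (-6 + (305/2)/245) = -35176 + (-6 + (305/2)*(1/245)) = -35176 + (-6 + 61/98) = -35176 - 527/98 = -3447775/98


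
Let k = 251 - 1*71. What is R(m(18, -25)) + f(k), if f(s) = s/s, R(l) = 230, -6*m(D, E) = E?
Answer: 231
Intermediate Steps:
m(D, E) = -E/6
k = 180 (k = 251 - 71 = 180)
f(s) = 1
R(m(18, -25)) + f(k) = 230 + 1 = 231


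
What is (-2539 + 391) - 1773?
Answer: -3921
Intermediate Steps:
(-2539 + 391) - 1773 = -2148 - 1773 = -3921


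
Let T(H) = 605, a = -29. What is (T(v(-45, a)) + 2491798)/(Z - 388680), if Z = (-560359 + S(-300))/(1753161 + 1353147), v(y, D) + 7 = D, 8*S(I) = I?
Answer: -910843691544/142042394569 ≈ -6.4125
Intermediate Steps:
S(I) = I/8
v(y, D) = -7 + D
Z = -65929/365448 (Z = (-560359 + (⅛)*(-300))/(1753161 + 1353147) = (-560359 - 75/2)/3106308 = -1120793/2*1/3106308 = -65929/365448 ≈ -0.18041)
(T(v(-45, a)) + 2491798)/(Z - 388680) = (605 + 2491798)/(-65929/365448 - 388680) = 2492403/(-142042394569/365448) = 2492403*(-365448/142042394569) = -910843691544/142042394569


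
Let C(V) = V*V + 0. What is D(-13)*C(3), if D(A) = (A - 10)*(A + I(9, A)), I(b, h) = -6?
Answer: 3933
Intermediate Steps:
C(V) = V² (C(V) = V² + 0 = V²)
D(A) = (-10 + A)*(-6 + A) (D(A) = (A - 10)*(A - 6) = (-10 + A)*(-6 + A))
D(-13)*C(3) = (60 + (-13)² - 16*(-13))*3² = (60 + 169 + 208)*9 = 437*9 = 3933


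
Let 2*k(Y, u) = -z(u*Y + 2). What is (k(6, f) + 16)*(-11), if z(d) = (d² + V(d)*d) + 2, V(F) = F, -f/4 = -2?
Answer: 27335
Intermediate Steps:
f = 8 (f = -4*(-2) = 8)
z(d) = 2 + 2*d² (z(d) = (d² + d*d) + 2 = (d² + d²) + 2 = 2*d² + 2 = 2 + 2*d²)
k(Y, u) = -1 - (2 + Y*u)² (k(Y, u) = (-(2 + 2*(u*Y + 2)²))/2 = (-(2 + 2*(Y*u + 2)²))/2 = (-(2 + 2*(2 + Y*u)²))/2 = (-2 - 2*(2 + Y*u)²)/2 = -1 - (2 + Y*u)²)
(k(6, f) + 16)*(-11) = ((-1 - (2 + 6*8)²) + 16)*(-11) = ((-1 - (2 + 48)²) + 16)*(-11) = ((-1 - 1*50²) + 16)*(-11) = ((-1 - 1*2500) + 16)*(-11) = ((-1 - 2500) + 16)*(-11) = (-2501 + 16)*(-11) = -2485*(-11) = 27335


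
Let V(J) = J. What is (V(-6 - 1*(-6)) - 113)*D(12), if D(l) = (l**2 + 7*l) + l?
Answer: -27120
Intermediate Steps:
D(l) = l**2 + 8*l
(V(-6 - 1*(-6)) - 113)*D(12) = ((-6 - 1*(-6)) - 113)*(12*(8 + 12)) = ((-6 + 6) - 113)*(12*20) = (0 - 113)*240 = -113*240 = -27120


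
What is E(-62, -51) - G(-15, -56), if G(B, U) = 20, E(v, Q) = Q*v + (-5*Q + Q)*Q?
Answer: -7262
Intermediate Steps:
E(v, Q) = -4*Q**2 + Q*v (E(v, Q) = Q*v + (-4*Q)*Q = Q*v - 4*Q**2 = -4*Q**2 + Q*v)
E(-62, -51) - G(-15, -56) = -51*(-62 - 4*(-51)) - 1*20 = -51*(-62 + 204) - 20 = -51*142 - 20 = -7242 - 20 = -7262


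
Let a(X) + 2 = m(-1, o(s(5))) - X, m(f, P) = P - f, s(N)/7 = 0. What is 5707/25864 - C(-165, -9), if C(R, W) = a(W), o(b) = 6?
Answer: -356389/25864 ≈ -13.779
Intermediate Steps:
s(N) = 0 (s(N) = 7*0 = 0)
a(X) = 5 - X (a(X) = -2 + ((6 - 1*(-1)) - X) = -2 + ((6 + 1) - X) = -2 + (7 - X) = 5 - X)
C(R, W) = 5 - W
5707/25864 - C(-165, -9) = 5707/25864 - (5 - 1*(-9)) = 5707*(1/25864) - (5 + 9) = 5707/25864 - 1*14 = 5707/25864 - 14 = -356389/25864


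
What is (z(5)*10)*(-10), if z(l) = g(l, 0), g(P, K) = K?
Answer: 0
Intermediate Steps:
z(l) = 0
(z(5)*10)*(-10) = (0*10)*(-10) = 0*(-10) = 0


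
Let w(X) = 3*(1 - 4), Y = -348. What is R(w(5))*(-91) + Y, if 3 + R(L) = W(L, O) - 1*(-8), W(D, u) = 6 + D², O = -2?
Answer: -8720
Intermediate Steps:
w(X) = -9 (w(X) = 3*(-3) = -9)
R(L) = 11 + L² (R(L) = -3 + ((6 + L²) - 1*(-8)) = -3 + ((6 + L²) + 8) = -3 + (14 + L²) = 11 + L²)
R(w(5))*(-91) + Y = (11 + (-9)²)*(-91) - 348 = (11 + 81)*(-91) - 348 = 92*(-91) - 348 = -8372 - 348 = -8720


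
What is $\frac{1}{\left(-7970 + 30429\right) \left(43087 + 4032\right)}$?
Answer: $\frac{1}{1058245621} \approx 9.4496 \cdot 10^{-10}$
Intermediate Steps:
$\frac{1}{\left(-7970 + 30429\right) \left(43087 + 4032\right)} = \frac{1}{22459 \cdot 47119} = \frac{1}{1058245621}$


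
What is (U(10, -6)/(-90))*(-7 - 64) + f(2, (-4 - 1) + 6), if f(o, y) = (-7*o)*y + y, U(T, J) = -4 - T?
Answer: -1082/45 ≈ -24.044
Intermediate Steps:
f(o, y) = y - 7*o*y (f(o, y) = -7*o*y + y = y - 7*o*y)
(U(10, -6)/(-90))*(-7 - 64) + f(2, (-4 - 1) + 6) = ((-4 - 1*10)/(-90))*(-7 - 64) + ((-4 - 1) + 6)*(1 - 7*2) = ((-4 - 10)*(-1/90))*(-71) + (-5 + 6)*(1 - 14) = -14*(-1/90)*(-71) + 1*(-13) = (7/45)*(-71) - 13 = -497/45 - 13 = -1082/45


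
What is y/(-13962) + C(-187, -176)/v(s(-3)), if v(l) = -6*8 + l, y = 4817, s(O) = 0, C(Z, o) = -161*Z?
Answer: -70097525/111696 ≈ -627.57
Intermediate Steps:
v(l) = -48 + l
y/(-13962) + C(-187, -176)/v(s(-3)) = 4817/(-13962) + (-161*(-187))/(-48 + 0) = 4817*(-1/13962) + 30107/(-48) = -4817/13962 + 30107*(-1/48) = -4817/13962 - 30107/48 = -70097525/111696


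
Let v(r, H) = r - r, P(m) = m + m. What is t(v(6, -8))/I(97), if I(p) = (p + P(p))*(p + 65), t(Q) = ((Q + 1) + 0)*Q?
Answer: 0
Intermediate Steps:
P(m) = 2*m
v(r, H) = 0
t(Q) = Q*(1 + Q) (t(Q) = ((1 + Q) + 0)*Q = (1 + Q)*Q = Q*(1 + Q))
I(p) = 3*p*(65 + p) (I(p) = (p + 2*p)*(p + 65) = (3*p)*(65 + p) = 3*p*(65 + p))
t(v(6, -8))/I(97) = (0*(1 + 0))/((3*97*(65 + 97))) = (0*1)/((3*97*162)) = 0/47142 = 0*(1/47142) = 0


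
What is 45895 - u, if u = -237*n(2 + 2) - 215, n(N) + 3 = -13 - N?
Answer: 41370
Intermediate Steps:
n(N) = -16 - N (n(N) = -3 + (-13 - N) = -16 - N)
u = 4525 (u = -237*(-16 - (2 + 2)) - 215 = -237*(-16 - 1*4) - 215 = -237*(-16 - 4) - 215 = -237*(-20) - 215 = 4740 - 215 = 4525)
45895 - u = 45895 - 1*4525 = 45895 - 4525 = 41370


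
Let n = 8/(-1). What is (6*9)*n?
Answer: -432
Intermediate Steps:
n = -8 (n = 8*(-1) = -8)
(6*9)*n = (6*9)*(-8) = 54*(-8) = -432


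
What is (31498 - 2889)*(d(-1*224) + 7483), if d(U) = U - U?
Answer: 214081147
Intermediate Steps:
d(U) = 0
(31498 - 2889)*(d(-1*224) + 7483) = (31498 - 2889)*(0 + 7483) = 28609*7483 = 214081147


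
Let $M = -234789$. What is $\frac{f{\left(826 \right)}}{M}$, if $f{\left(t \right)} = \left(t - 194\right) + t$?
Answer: $- \frac{486}{78263} \approx -0.0062098$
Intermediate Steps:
$f{\left(t \right)} = -194 + 2 t$ ($f{\left(t \right)} = \left(t - 194\right) + t = \left(-194 + t\right) + t = -194 + 2 t$)
$\frac{f{\left(826 \right)}}{M} = \frac{-194 + 2 \cdot 826}{-234789} = \left(-194 + 1652\right) \left(- \frac{1}{234789}\right) = 1458 \left(- \frac{1}{234789}\right) = - \frac{486}{78263}$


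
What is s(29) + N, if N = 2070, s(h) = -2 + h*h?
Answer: 2909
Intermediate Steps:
s(h) = -2 + h²
s(29) + N = (-2 + 29²) + 2070 = (-2 + 841) + 2070 = 839 + 2070 = 2909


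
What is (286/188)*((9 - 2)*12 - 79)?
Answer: 715/94 ≈ 7.6064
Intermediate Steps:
(286/188)*((9 - 2)*12 - 79) = (286*(1/188))*(7*12 - 79) = 143*(84 - 79)/94 = (143/94)*5 = 715/94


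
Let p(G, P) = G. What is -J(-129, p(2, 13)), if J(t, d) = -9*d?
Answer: 18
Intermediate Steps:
-J(-129, p(2, 13)) = -(-9)*2 = -1*(-18) = 18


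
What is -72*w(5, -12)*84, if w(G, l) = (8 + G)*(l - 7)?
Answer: 1493856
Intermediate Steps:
w(G, l) = (-7 + l)*(8 + G) (w(G, l) = (8 + G)*(-7 + l) = (-7 + l)*(8 + G))
-72*w(5, -12)*84 = -72*(-56 - 7*5 + 8*(-12) + 5*(-12))*84 = -72*(-56 - 35 - 96 - 60)*84 = -72*(-247)*84 = 17784*84 = 1493856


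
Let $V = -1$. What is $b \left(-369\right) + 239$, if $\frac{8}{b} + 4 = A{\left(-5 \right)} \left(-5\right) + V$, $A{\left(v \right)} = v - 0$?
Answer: $\frac{457}{5} \approx 91.4$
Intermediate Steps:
$A{\left(v \right)} = v$ ($A{\left(v \right)} = v + 0 = v$)
$b = \frac{2}{5}$ ($b = \frac{8}{-4 - -24} = \frac{8}{-4 + \left(25 - 1\right)} = \frac{8}{-4 + 24} = \frac{8}{20} = 8 \cdot \frac{1}{20} = \frac{2}{5} \approx 0.4$)
$b \left(-369\right) + 239 = \frac{2}{5} \left(-369\right) + 239 = - \frac{738}{5} + 239 = \frac{457}{5}$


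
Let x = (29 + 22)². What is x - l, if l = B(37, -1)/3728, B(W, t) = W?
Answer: 9696491/3728 ≈ 2601.0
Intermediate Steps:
x = 2601 (x = 51² = 2601)
l = 37/3728 ≈ 0.0099249
x - l = 2601 - 1*37/3728 = 2601 - 37/3728 = 9696491/3728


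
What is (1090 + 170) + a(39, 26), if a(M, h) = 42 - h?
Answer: 1276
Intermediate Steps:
(1090 + 170) + a(39, 26) = (1090 + 170) + (42 - 1*26) = 1260 + (42 - 26) = 1260 + 16 = 1276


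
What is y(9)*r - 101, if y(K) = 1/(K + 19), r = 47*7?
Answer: -357/4 ≈ -89.250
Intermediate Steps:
r = 329
y(K) = 1/(19 + K)
y(9)*r - 101 = 329/(19 + 9) - 101 = 329/28 - 101 = (1/28)*329 - 101 = 47/4 - 101 = -357/4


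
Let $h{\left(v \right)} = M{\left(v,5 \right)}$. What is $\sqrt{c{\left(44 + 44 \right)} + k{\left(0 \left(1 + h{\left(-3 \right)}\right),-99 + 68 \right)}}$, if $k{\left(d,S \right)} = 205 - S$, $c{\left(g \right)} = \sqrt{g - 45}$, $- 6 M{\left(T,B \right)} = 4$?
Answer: $\sqrt{236 + \sqrt{43}} \approx 15.574$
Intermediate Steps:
$M{\left(T,B \right)} = - \frac{2}{3}$ ($M{\left(T,B \right)} = \left(- \frac{1}{6}\right) 4 = - \frac{2}{3}$)
$h{\left(v \right)} = - \frac{2}{3}$
$c{\left(g \right)} = \sqrt{-45 + g}$
$\sqrt{c{\left(44 + 44 \right)} + k{\left(0 \left(1 + h{\left(-3 \right)}\right),-99 + 68 \right)}} = \sqrt{\sqrt{-45 + \left(44 + 44\right)} + \left(205 - \left(-99 + 68\right)\right)} = \sqrt{\sqrt{-45 + 88} + \left(205 - -31\right)} = \sqrt{\sqrt{43} + \left(205 + 31\right)} = \sqrt{\sqrt{43} + 236} = \sqrt{236 + \sqrt{43}}$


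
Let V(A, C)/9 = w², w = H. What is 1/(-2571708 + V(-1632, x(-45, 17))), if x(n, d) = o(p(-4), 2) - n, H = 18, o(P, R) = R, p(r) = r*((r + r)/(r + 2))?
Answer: -1/2568792 ≈ -3.8929e-7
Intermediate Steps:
p(r) = 2*r²/(2 + r) (p(r) = r*((2*r)/(2 + r)) = r*(2*r/(2 + r)) = 2*r²/(2 + r))
w = 18
x(n, d) = 2 - n
V(A, C) = 2916 (V(A, C) = 9*18² = 9*324 = 2916)
1/(-2571708 + V(-1632, x(-45, 17))) = 1/(-2571708 + 2916) = 1/(-2568792) = -1/2568792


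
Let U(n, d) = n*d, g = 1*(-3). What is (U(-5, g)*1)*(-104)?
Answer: -1560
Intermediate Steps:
g = -3
U(n, d) = d*n
(U(-5, g)*1)*(-104) = (-3*(-5)*1)*(-104) = (15*1)*(-104) = 15*(-104) = -1560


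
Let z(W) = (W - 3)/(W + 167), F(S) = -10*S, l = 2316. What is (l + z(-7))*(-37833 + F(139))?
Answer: -1453408265/16 ≈ -9.0838e+7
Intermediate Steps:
z(W) = (-3 + W)/(167 + W)
(l + z(-7))*(-37833 + F(139)) = (2316 + (-3 - 7)/(167 - 7))*(-37833 - 10*139) = (2316 - 10/160)*(-37833 - 1390) = (2316 + (1/160)*(-10))*(-39223) = (2316 - 1/16)*(-39223) = (37055/16)*(-39223) = -1453408265/16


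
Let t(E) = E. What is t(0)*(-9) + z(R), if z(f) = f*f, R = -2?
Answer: 4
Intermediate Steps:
z(f) = f**2
t(0)*(-9) + z(R) = 0*(-9) + (-2)**2 = 0 + 4 = 4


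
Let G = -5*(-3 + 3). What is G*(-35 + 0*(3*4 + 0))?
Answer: 0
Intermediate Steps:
G = 0 (G = -5*0 = 0)
G*(-35 + 0*(3*4 + 0)) = 0*(-35 + 0*(3*4 + 0)) = 0*(-35 + 0*(12 + 0)) = 0*(-35 + 0*12) = 0*(-35 + 0) = 0*(-35) = 0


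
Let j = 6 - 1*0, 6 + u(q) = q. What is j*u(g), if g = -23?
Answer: -174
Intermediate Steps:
u(q) = -6 + q
j = 6 (j = 6 + 0 = 6)
j*u(g) = 6*(-6 - 23) = 6*(-29) = -174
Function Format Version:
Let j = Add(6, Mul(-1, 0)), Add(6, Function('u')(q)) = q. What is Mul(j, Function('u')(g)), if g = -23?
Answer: -174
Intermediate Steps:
Function('u')(q) = Add(-6, q)
j = 6 (j = Add(6, 0) = 6)
Mul(j, Function('u')(g)) = Mul(6, Add(-6, -23)) = Mul(6, -29) = -174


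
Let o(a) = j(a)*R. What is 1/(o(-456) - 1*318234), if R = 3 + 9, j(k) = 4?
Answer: -1/318186 ≈ -3.1428e-6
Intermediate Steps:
R = 12
o(a) = 48 (o(a) = 4*12 = 48)
1/(o(-456) - 1*318234) = 1/(48 - 1*318234) = 1/(48 - 318234) = 1/(-318186) = -1/318186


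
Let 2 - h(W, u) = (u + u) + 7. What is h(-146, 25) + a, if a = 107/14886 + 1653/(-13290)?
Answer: -908675519/16486245 ≈ -55.117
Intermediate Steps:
h(W, u) = -5 - 2*u (h(W, u) = 2 - ((u + u) + 7) = 2 - (2*u + 7) = 2 - (7 + 2*u) = 2 + (-7 - 2*u) = -5 - 2*u)
a = -1932044/16486245 (a = 107*(1/14886) + 1653*(-1/13290) = 107/14886 - 551/4430 = -1932044/16486245 ≈ -0.11719)
h(-146, 25) + a = (-5 - 2*25) - 1932044/16486245 = (-5 - 50) - 1932044/16486245 = -55 - 1932044/16486245 = -908675519/16486245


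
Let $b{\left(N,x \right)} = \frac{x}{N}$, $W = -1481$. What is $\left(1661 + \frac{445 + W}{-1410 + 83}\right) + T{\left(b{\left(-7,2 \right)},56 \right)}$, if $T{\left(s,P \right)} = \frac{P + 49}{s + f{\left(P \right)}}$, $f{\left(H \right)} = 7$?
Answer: $\frac{104618946}{62369} \approx 1677.4$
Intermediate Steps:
$T{\left(s,P \right)} = \frac{49 + P}{7 + s}$ ($T{\left(s,P \right)} = \frac{P + 49}{s + 7} = \frac{49 + P}{7 + s}$)
$\left(1661 + \frac{445 + W}{-1410 + 83}\right) + T{\left(b{\left(-7,2 \right)},56 \right)} = \left(1661 + \frac{445 - 1481}{-1410 + 83}\right) + \frac{49 + 56}{7 + \frac{2}{-7}} = \left(1661 - \frac{1036}{-1327}\right) + \frac{1}{7 + 2 \left(- \frac{1}{7}\right)} 105 = \left(1661 - - \frac{1036}{1327}\right) + \frac{1}{7 - \frac{2}{7}} \cdot 105 = \left(1661 + \frac{1036}{1327}\right) + \frac{1}{\frac{47}{7}} \cdot 105 = \frac{2205183}{1327} + \frac{7}{47} \cdot 105 = \frac{2205183}{1327} + \frac{735}{47} = \frac{104618946}{62369}$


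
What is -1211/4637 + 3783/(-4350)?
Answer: -7603207/6723650 ≈ -1.1308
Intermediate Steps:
-1211/4637 + 3783/(-4350) = -1211*1/4637 + 3783*(-1/4350) = -1211/4637 - 1261/1450 = -7603207/6723650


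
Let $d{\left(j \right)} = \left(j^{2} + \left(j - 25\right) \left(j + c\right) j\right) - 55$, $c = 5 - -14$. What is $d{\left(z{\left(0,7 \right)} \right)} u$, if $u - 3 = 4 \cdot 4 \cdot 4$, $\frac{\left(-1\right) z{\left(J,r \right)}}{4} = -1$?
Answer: $-132057$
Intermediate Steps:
$c = 19$ ($c = 5 + 14 = 19$)
$z{\left(J,r \right)} = 4$ ($z{\left(J,r \right)} = \left(-4\right) \left(-1\right) = 4$)
$u = 67$ ($u = 3 + 4 \cdot 4 \cdot 4 = 3 + 16 \cdot 4 = 3 + 64 = 67$)
$d{\left(j \right)} = -55 + j^{2} + j \left(-25 + j\right) \left(19 + j\right)$ ($d{\left(j \right)} = \left(j^{2} + \left(j - 25\right) \left(j + 19\right) j\right) - 55 = \left(j^{2} + \left(-25 + j\right) \left(19 + j\right) j\right) - 55 = \left(j^{2} + j \left(-25 + j\right) \left(19 + j\right)\right) - 55 = -55 + j^{2} + j \left(-25 + j\right) \left(19 + j\right)$)
$d{\left(z{\left(0,7 \right)} \right)} u = \left(-55 + 4^{3} - 1900 - 5 \cdot 4^{2}\right) 67 = \left(-55 + 64 - 1900 - 80\right) 67 = \left(-1971\right) 67 = -132057$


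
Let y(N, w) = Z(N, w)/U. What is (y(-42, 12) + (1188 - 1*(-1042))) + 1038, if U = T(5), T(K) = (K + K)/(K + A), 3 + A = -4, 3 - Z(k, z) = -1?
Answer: 16336/5 ≈ 3267.2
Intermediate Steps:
Z(k, z) = 4 (Z(k, z) = 3 - 1*(-1) = 3 + 1 = 4)
A = -7 (A = -3 - 4 = -7)
T(K) = 2*K/(-7 + K) (T(K) = (K + K)/(K - 7) = (2*K)/(-7 + K) = 2*K/(-7 + K))
U = -5 (U = 2*5/(-7 + 5) = 2*5/(-2) = 2*5*(-½) = -5)
y(N, w) = -⅘ (y(N, w) = 4/(-5) = 4*(-⅕) = -⅘)
(y(-42, 12) + (1188 - 1*(-1042))) + 1038 = (-⅘ + (1188 - 1*(-1042))) + 1038 = (-⅘ + (1188 + 1042)) + 1038 = (-⅘ + 2230) + 1038 = 11146/5 + 1038 = 16336/5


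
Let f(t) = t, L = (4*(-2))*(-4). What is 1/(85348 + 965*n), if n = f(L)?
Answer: 1/116228 ≈ 8.6038e-6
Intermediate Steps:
L = 32 (L = -8*(-4) = 32)
n = 32
1/(85348 + 965*n) = 1/(85348 + 965*32) = 1/(85348 + 30880) = 1/116228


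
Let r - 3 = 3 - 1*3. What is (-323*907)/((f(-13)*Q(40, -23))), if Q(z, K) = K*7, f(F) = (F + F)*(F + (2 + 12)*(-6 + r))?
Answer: 292961/230230 ≈ 1.2725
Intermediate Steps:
r = 3 (r = 3 + (3 - 1*3) = 3 + (3 - 3) = 3 + 0 = 3)
f(F) = 2*F*(-42 + F) (f(F) = (F + F)*(F + (2 + 12)*(-6 + 3)) = (2*F)*(F + 14*(-3)) = (2*F)*(F - 42) = (2*F)*(-42 + F) = 2*F*(-42 + F))
Q(z, K) = 7*K
(-323*907)/((f(-13)*Q(40, -23))) = (-323*907)/(((2*(-13)*(-42 - 13))*(7*(-23)))) = -292961/((2*(-13)*(-55))*(-161)) = -292961/(1430*(-161)) = -292961/(-230230) = -292961*(-1/230230) = 292961/230230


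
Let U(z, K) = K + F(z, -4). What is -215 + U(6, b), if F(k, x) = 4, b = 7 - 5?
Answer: -209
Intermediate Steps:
b = 2
U(z, K) = 4 + K (U(z, K) = K + 4 = 4 + K)
-215 + U(6, b) = -215 + (4 + 2) = -215 + 6 = -209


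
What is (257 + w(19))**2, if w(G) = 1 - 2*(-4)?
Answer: 70756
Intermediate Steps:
w(G) = 9 (w(G) = 1 + 8 = 9)
(257 + w(19))**2 = (257 + 9)**2 = 266**2 = 70756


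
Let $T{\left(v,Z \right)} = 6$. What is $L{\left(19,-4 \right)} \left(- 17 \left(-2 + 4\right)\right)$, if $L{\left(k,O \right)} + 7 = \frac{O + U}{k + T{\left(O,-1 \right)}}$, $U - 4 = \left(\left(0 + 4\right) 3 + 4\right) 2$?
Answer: $\frac{4862}{25} \approx 194.48$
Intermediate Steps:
$U = 36$ ($U = 4 + \left(\left(0 + 4\right) 3 + 4\right) 2 = 4 + \left(4 \cdot 3 + 4\right) 2 = 4 + \left(12 + 4\right) 2 = 4 + 16 \cdot 2 = 4 + 32 = 36$)
$L{\left(k,O \right)} = -7 + \frac{36 + O}{6 + k}$ ($L{\left(k,O \right)} = -7 + \frac{O + 36}{k + 6} = -7 + \frac{36 + O}{6 + k}$)
$L{\left(19,-4 \right)} \left(- 17 \left(-2 + 4\right)\right) = \frac{-6 - 4 - 133}{6 + 19} \left(- 17 \left(-2 + 4\right)\right) = \frac{-6 - 4 - 133}{25} \left(\left(-17\right) 2\right) = \frac{1}{25} \left(-143\right) \left(-34\right) = \left(- \frac{143}{25}\right) \left(-34\right) = \frac{4862}{25}$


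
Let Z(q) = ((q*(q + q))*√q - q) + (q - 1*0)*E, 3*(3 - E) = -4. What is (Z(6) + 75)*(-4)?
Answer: -380 - 288*√6 ≈ -1085.5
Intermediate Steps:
E = 13/3 (E = 3 - ⅓*(-4) = 3 + 4/3 = 13/3 ≈ 4.3333)
Z(q) = 2*q^(5/2) + 10*q/3 (Z(q) = ((q*(q + q))*√q - q) + (q - 1*0)*(13/3) = ((q*(2*q))*√q - q) + (q + 0)*(13/3) = ((2*q²)*√q - q) + q*(13/3) = (2*q^(5/2) - q) + 13*q/3 = (-q + 2*q^(5/2)) + 13*q/3 = 2*q^(5/2) + 10*q/3)
(Z(6) + 75)*(-4) = ((2*6^(5/2) + (10/3)*6) + 75)*(-4) = ((2*(36*√6) + 20) + 75)*(-4) = ((72*√6 + 20) + 75)*(-4) = ((20 + 72*√6) + 75)*(-4) = (95 + 72*√6)*(-4) = -380 - 288*√6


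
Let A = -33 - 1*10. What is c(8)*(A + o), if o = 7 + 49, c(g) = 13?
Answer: 169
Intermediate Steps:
A = -43 (A = -33 - 10 = -43)
o = 56
c(8)*(A + o) = 13*(-43 + 56) = 13*13 = 169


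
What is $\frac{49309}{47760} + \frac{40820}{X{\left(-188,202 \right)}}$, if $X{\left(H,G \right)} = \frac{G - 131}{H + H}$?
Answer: $- \frac{733032262261}{3390960} \approx -2.1617 \cdot 10^{5}$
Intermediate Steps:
$X{\left(H,G \right)} = \frac{-131 + G}{2 H}$
$\frac{49309}{47760} + \frac{40820}{X{\left(-188,202 \right)}} = \frac{49309}{47760} + \frac{40820}{\frac{1}{2} \frac{1}{-188} \left(-131 + 202\right)} = 49309 \cdot \frac{1}{47760} + \frac{40820}{\frac{1}{2} \left(- \frac{1}{188}\right) 71} = \frac{49309}{47760} + \frac{40820}{- \frac{71}{376}} = \frac{49309}{47760} + 40820 \left(- \frac{376}{71}\right) = \frac{49309}{47760} - \frac{15348320}{71} = - \frac{733032262261}{3390960}$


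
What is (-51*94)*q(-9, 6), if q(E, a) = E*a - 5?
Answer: 282846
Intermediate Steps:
q(E, a) = -5 + E*a
(-51*94)*q(-9, 6) = (-51*94)*(-5 - 9*6) = -4794*(-5 - 54) = -4794*(-59) = 282846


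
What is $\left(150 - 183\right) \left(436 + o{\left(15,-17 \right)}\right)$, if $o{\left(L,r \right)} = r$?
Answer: $-13827$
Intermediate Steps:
$\left(150 - 183\right) \left(436 + o{\left(15,-17 \right)}\right) = \left(150 - 183\right) \left(436 - 17\right) = \left(-33\right) 419 = -13827$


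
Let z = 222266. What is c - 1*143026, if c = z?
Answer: 79240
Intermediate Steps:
c = 222266
c - 1*143026 = 222266 - 1*143026 = 222266 - 143026 = 79240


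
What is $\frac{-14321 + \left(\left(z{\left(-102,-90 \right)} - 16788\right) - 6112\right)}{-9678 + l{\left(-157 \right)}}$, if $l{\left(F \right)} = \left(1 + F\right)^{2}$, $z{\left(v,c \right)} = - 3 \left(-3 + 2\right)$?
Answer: $- \frac{6203}{2443} \approx -2.5391$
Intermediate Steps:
$z{\left(v,c \right)} = 3$ ($z{\left(v,c \right)} = \left(-3\right) \left(-1\right) = 3$)
$\frac{-14321 + \left(\left(z{\left(-102,-90 \right)} - 16788\right) - 6112\right)}{-9678 + l{\left(-157 \right)}} = \frac{-14321 + \left(\left(3 - 16788\right) - 6112\right)}{-9678 + \left(1 - 157\right)^{2}} = \frac{-14321 - 22897}{-9678 + \left(-156\right)^{2}} = \frac{-14321 - 22897}{-9678 + 24336} = - \frac{37218}{14658} = \left(-37218\right) \frac{1}{14658} = - \frac{6203}{2443}$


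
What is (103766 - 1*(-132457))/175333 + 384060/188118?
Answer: 18629365049/5497215549 ≈ 3.3889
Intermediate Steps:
(103766 - 1*(-132457))/175333 + 384060/188118 = (103766 + 132457)*(1/175333) + 384060*(1/188118) = 236223*(1/175333) + 64010/31353 = 236223/175333 + 64010/31353 = 18629365049/5497215549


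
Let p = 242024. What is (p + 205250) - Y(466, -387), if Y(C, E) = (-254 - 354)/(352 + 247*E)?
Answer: 42597033330/95237 ≈ 4.4727e+5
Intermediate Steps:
Y(C, E) = -608/(352 + 247*E)
(p + 205250) - Y(466, -387) = (242024 + 205250) - (-608)/(352 + 247*(-387)) = 447274 - (-608)/(352 - 95589) = 447274 - (-608)/(-95237) = 447274 - (-608)*(-1)/95237 = 447274 - 1*608/95237 = 447274 - 608/95237 = 42597033330/95237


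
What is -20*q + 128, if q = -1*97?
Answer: 2068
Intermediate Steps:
q = -97
-20*q + 128 = -20*(-97) + 128 = 1940 + 128 = 2068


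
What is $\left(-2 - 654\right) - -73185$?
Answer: $72529$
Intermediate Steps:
$\left(-2 - 654\right) - -73185 = \left(-2 - 654\right) + 73185 = -656 + 73185 = 72529$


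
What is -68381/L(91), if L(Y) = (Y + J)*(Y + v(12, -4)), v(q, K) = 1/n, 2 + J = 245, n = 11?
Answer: -752191/334668 ≈ -2.2476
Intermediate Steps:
J = 243 (J = -2 + 245 = 243)
v(q, K) = 1/11
L(Y) = (243 + Y)*(1/11 + Y) (L(Y) = (Y + 243)*(Y + 1/11) = (243 + Y)*(1/11 + Y))
-68381/L(91) = -68381/(243/11 + 91² + (2674/11)*91) = -68381/(243/11 + 8281 + 243334/11) = -68381/334668/11 = -68381*11/334668 = -752191/334668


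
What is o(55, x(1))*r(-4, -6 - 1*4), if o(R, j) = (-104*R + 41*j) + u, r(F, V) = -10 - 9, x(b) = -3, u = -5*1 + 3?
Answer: 111055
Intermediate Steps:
u = -2 (u = -5 + 3 = -2)
r(F, V) = -19
o(R, j) = -2 - 104*R + 41*j (o(R, j) = (-104*R + 41*j) - 2 = -2 - 104*R + 41*j)
o(55, x(1))*r(-4, -6 - 1*4) = (-2 - 104*55 + 41*(-3))*(-19) = (-2 - 5720 - 123)*(-19) = -5845*(-19) = 111055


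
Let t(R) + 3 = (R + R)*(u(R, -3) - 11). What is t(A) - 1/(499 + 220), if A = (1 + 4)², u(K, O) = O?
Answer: -505458/719 ≈ -703.00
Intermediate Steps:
A = 25 (A = 5² = 25)
t(R) = -3 - 28*R (t(R) = -3 + (R + R)*(-3 - 11) = -3 + (2*R)*(-14) = -3 - 28*R)
t(A) - 1/(499 + 220) = (-3 - 28*25) - 1/(499 + 220) = (-3 - 700) - 1/719 = -703 - 1*1/719 = -703 - 1/719 = -505458/719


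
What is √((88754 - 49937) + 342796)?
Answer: √381613 ≈ 617.75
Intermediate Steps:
√((88754 - 49937) + 342796) = √(38817 + 342796) = √381613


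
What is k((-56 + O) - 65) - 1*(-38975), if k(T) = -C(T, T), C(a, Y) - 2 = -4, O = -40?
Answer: 38977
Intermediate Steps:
C(a, Y) = -2 (C(a, Y) = 2 - 4 = -2)
k(T) = 2 (k(T) = -1*(-2) = 2)
k((-56 + O) - 65) - 1*(-38975) = 2 - 1*(-38975) = 2 + 38975 = 38977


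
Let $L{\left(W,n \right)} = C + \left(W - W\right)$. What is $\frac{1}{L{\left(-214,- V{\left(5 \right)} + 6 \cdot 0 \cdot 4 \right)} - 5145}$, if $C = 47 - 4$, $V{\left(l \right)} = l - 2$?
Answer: $- \frac{1}{5102} \approx -0.000196$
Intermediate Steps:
$V{\left(l \right)} = -2 + l$
$C = 43$ ($C = 47 - 4 = 43$)
$L{\left(W,n \right)} = 43$ ($L{\left(W,n \right)} = 43 + \left(W - W\right) = 43 + 0 = 43$)
$\frac{1}{L{\left(-214,- V{\left(5 \right)} + 6 \cdot 0 \cdot 4 \right)} - 5145} = \frac{1}{43 - 5145} = \frac{1}{-5102} = - \frac{1}{5102}$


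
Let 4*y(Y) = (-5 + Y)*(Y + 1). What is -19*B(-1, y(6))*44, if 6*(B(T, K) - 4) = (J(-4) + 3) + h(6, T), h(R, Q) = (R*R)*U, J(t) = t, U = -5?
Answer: 65626/3 ≈ 21875.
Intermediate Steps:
h(R, Q) = -5*R² (h(R, Q) = (R*R)*(-5) = R²*(-5) = -5*R²)
y(Y) = (1 + Y)*(-5 + Y)/4 (y(Y) = ((-5 + Y)*(Y + 1))/4 = ((-5 + Y)*(1 + Y))/4 = ((1 + Y)*(-5 + Y))/4 = (1 + Y)*(-5 + Y)/4)
B(T, K) = -157/6 (B(T, K) = 4 + ((-4 + 3) - 5*6²)/6 = 4 + (-1 - 5*36)/6 = 4 + (-1 - 180)/6 = 4 + (⅙)*(-181) = 4 - 181/6 = -157/6)
-19*B(-1, y(6))*44 = -19*(-157/6)*44 = (2983/6)*44 = 65626/3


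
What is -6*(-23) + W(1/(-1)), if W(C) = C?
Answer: 137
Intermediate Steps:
-6*(-23) + W(1/(-1)) = -6*(-23) + 1/(-1) = 138 - 1 = 137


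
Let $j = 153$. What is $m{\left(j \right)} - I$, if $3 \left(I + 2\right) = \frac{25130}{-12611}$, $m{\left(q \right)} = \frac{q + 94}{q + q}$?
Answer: $\frac{13396109}{3858966} \approx 3.4714$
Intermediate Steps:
$m{\left(q \right)} = \frac{94 + q}{2 q}$
$I = - \frac{100796}{37833}$ ($I = -2 + \frac{25130 \frac{1}{-12611}}{3} = -2 + \frac{25130 \left(- \frac{1}{12611}\right)}{3} = -2 + \frac{1}{3} \left(- \frac{25130}{12611}\right) = -2 - \frac{25130}{37833} = - \frac{100796}{37833} \approx -2.6642$)
$m{\left(j \right)} - I = \frac{94 + 153}{2 \cdot 153} - - \frac{100796}{37833} = \frac{1}{2} \cdot \frac{1}{153} \cdot 247 + \frac{100796}{37833} = \frac{247}{306} + \frac{100796}{37833} = \frac{13396109}{3858966}$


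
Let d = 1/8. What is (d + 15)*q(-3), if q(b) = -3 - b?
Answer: 0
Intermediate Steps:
d = ⅛ ≈ 0.12500
(d + 15)*q(-3) = (⅛ + 15)*(-3 - 1*(-3)) = 121*(-3 + 3)/8 = (121/8)*0 = 0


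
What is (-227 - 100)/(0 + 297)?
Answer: -109/99 ≈ -1.1010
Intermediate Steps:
(-227 - 100)/(0 + 297) = -327/297 = -327*1/297 = -109/99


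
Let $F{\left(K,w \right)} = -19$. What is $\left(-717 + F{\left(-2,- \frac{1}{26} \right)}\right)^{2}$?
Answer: $541696$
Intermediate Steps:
$\left(-717 + F{\left(-2,- \frac{1}{26} \right)}\right)^{2} = \left(-717 - 19\right)^{2} = \left(-736\right)^{2} = 541696$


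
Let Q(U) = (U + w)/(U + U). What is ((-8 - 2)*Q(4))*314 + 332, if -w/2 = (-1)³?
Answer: -2023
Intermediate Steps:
w = 2 (w = -2*(-1)³ = -2*(-1) = 2)
Q(U) = (2 + U)/(2*U) (Q(U) = (U + 2)/(U + U) = (2 + U)/((2*U)) = (2 + U)*(1/(2*U)) = (2 + U)/(2*U))
((-8 - 2)*Q(4))*314 + 332 = ((-8 - 2)*((½)*(2 + 4)/4))*314 + 332 = -5*6/4*314 + 332 = -10*¾*314 + 332 = -15/2*314 + 332 = -2355 + 332 = -2023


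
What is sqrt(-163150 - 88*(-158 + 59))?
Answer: I*sqrt(154438) ≈ 392.99*I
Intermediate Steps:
sqrt(-163150 - 88*(-158 + 59)) = sqrt(-163150 - 88*(-99)) = sqrt(-163150 + 8712) = sqrt(-154438) = I*sqrt(154438)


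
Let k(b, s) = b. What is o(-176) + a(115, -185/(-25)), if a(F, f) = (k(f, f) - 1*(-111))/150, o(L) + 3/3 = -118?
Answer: -44329/375 ≈ -118.21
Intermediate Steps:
o(L) = -119 (o(L) = -1 - 118 = -119)
a(F, f) = 37/50 + f/150 (a(F, f) = (f - 1*(-111))/150 = (f + 111)*(1/150) = (111 + f)*(1/150) = 37/50 + f/150)
o(-176) + a(115, -185/(-25)) = -119 + (37/50 + (-185/(-25))/150) = -119 + (37/50 + (-185*(-1/25))/150) = -119 + (37/50 + (1/150)*(37/5)) = -119 + (37/50 + 37/750) = -119 + 296/375 = -44329/375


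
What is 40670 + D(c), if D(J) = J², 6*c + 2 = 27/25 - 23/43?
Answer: 422994030274/10400625 ≈ 40670.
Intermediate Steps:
c = -782/3225 (c = -⅓ + (27/25 - 23/43)/6 = -⅓ + (⅙)*(586/1075) = -⅓ + 293/3225 = -782/3225 ≈ -0.24248)
40670 + D(c) = 40670 + (-782/3225)² = 40670 + 611524/10400625 = 422994030274/10400625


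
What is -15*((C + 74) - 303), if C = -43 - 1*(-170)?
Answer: 1530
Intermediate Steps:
C = 127 (C = -43 + 170 = 127)
-15*((C + 74) - 303) = -15*((127 + 74) - 303) = -15*(201 - 303) = -15*(-102) = 1530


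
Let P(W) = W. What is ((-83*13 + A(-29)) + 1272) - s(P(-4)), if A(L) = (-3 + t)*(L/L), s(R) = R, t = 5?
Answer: 199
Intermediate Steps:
A(L) = 2 (A(L) = (-3 + 5)*(L/L) = 2*1 = 2)
((-83*13 + A(-29)) + 1272) - s(P(-4)) = ((-83*13 + 2) + 1272) - 1*(-4) = ((-1079 + 2) + 1272) + 4 = (-1077 + 1272) + 4 = 195 + 4 = 199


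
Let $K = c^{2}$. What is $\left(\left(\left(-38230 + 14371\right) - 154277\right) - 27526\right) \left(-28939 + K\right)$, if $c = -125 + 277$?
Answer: $1200037770$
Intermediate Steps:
$c = 152$
$K = 23104$ ($K = 152^{2} = 23104$)
$\left(\left(\left(-38230 + 14371\right) - 154277\right) - 27526\right) \left(-28939 + K\right) = \left(\left(\left(-38230 + 14371\right) - 154277\right) - 27526\right) \left(-28939 + 23104\right) = \left(\left(-23859 - 154277\right) - 27526\right) \left(-5835\right) = \left(-178136 - 27526\right) \left(-5835\right) = \left(-205662\right) \left(-5835\right) = 1200037770$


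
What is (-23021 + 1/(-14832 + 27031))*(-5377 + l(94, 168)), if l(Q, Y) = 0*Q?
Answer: 1510039998106/12199 ≈ 1.2378e+8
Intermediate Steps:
l(Q, Y) = 0
(-23021 + 1/(-14832 + 27031))*(-5377 + l(94, 168)) = (-23021 + 1/(-14832 + 27031))*(-5377 + 0) = (-23021 + 1/12199)*(-5377) = -280833178/12199*(-5377) = 1510039998106/12199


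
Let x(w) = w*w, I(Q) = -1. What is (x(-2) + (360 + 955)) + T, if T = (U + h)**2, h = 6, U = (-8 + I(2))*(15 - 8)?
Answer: 4568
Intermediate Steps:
U = -63 (U = (-8 - 1)*(15 - 8) = -9*7 = -63)
x(w) = w**2
T = 3249 (T = (-63 + 6)**2 = (-57)**2 = 3249)
(x(-2) + (360 + 955)) + T = ((-2)**2 + (360 + 955)) + 3249 = (4 + 1315) + 3249 = 1319 + 3249 = 4568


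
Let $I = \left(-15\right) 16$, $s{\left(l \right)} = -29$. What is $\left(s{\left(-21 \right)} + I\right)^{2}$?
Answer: $72361$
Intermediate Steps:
$I = -240$
$\left(s{\left(-21 \right)} + I\right)^{2} = \left(-29 - 240\right)^{2} = \left(-269\right)^{2} = 72361$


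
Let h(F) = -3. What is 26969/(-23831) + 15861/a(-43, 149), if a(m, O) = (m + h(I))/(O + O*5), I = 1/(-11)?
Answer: -168959240764/548113 ≈ -3.0826e+5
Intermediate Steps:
I = -1/11 ≈ -0.090909
a(m, O) = (-3 + m)/(6*O) (a(m, O) = (m - 3)/(O + O*5) = (-3 + m)/(O + 5*O) = (-3 + m)/((6*O)) = (-3 + m)*(1/(6*O)) = (-3 + m)/(6*O))
26969/(-23831) + 15861/a(-43, 149) = 26969/(-23831) + 15861/(((1/6)*(-3 - 43)/149)) = 26969*(-1/23831) + 15861/(((1/6)*(1/149)*(-46))) = -26969/23831 + 15861/(-23/447) = -26969/23831 + 15861*(-447/23) = -26969/23831 - 7089867/23 = -168959240764/548113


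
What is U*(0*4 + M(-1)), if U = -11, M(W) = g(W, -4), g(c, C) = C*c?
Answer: -44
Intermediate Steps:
M(W) = -4*W
U*(0*4 + M(-1)) = -11*(0*4 - 4*(-1)) = -11*(0 + 4) = -11*4 = -44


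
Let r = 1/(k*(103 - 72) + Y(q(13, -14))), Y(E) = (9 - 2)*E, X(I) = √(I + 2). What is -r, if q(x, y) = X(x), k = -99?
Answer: 1023/3139342 + 7*√15/9418026 ≈ 0.00032874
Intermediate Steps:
X(I) = √(2 + I)
q(x, y) = √(2 + x)
Y(E) = 7*E
r = 1/(-3069 + 7*√15) (r = 1/(-99*(103 - 72) + 7*√(2 + 13)) = 1/(-99*31 + 7*√15) = 1/(-3069 + 7*√15) ≈ -0.00032874)
-r = -(-1023/3139342 - 7*√15/9418026) = 1023/3139342 + 7*√15/9418026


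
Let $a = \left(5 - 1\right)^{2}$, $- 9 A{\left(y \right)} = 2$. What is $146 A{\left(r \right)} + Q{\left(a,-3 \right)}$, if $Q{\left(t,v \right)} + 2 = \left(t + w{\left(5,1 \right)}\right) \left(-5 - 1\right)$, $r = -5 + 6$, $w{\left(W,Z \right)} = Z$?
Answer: $- \frac{1228}{9} \approx -136.44$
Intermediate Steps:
$r = 1$
$A{\left(y \right)} = - \frac{2}{9}$ ($A{\left(y \right)} = \left(- \frac{1}{9}\right) 2 = - \frac{2}{9}$)
$a = 16$ ($a = 4^{2} = 16$)
$Q{\left(t,v \right)} = -8 - 6 t$ ($Q{\left(t,v \right)} = -2 + \left(t + 1\right) \left(-5 - 1\right) = -2 + \left(1 + t\right) \left(-6\right) = -2 - \left(6 + 6 t\right) = -8 - 6 t$)
$146 A{\left(r \right)} + Q{\left(a,-3 \right)} = 146 \left(- \frac{2}{9}\right) - 104 = - \frac{292}{9} - 104 = - \frac{1228}{9}$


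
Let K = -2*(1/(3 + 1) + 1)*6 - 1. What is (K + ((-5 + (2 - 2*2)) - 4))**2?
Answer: 729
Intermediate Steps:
K = -16 (K = -2*(1/4 + 1)*6 - 1 = -2*5/4*6 - 1 = -5/2*6 - 1 = -15 - 1 = -16)
(K + ((-5 + (2 - 2*2)) - 4))**2 = (-16 + ((-5 + (2 - 2*2)) - 4))**2 = (-16 + ((-5 + (2 - 4)) - 4))**2 = (-16 + ((-5 - 2) - 4))**2 = (-16 + (-7 - 4))**2 = (-16 - 11)**2 = (-27)**2 = 729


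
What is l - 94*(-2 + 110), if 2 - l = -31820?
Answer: 21670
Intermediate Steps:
l = 31822 (l = 2 - 1*(-31820) = 2 + 31820 = 31822)
l - 94*(-2 + 110) = 31822 - 94*(-2 + 110) = 31822 - 94*108 = 31822 - 10152 = 21670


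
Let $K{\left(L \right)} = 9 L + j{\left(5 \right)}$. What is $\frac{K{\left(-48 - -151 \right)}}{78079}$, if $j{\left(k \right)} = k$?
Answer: $\frac{932}{78079} \approx 0.011937$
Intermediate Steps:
$K{\left(L \right)} = 5 + 9 L$ ($K{\left(L \right)} = 9 L + 5 = 5 + 9 L$)
$\frac{K{\left(-48 - -151 \right)}}{78079} = \frac{5 + 9 \left(-48 - -151\right)}{78079} = \left(5 + 9 \left(-48 + 151\right)\right) \frac{1}{78079} = \left(5 + 9 \cdot 103\right) \frac{1}{78079} = \left(5 + 927\right) \frac{1}{78079} = 932 \cdot \frac{1}{78079} = \frac{932}{78079}$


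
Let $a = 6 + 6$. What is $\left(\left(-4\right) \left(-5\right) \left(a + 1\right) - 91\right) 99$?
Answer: $16731$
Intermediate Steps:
$a = 12$
$\left(\left(-4\right) \left(-5\right) \left(a + 1\right) - 91\right) 99 = \left(\left(-4\right) \left(-5\right) \left(12 + 1\right) - 91\right) 99 = \left(20 \cdot 13 - 91\right) 99 = \left(260 - 91\right) 99 = 169 \cdot 99 = 16731$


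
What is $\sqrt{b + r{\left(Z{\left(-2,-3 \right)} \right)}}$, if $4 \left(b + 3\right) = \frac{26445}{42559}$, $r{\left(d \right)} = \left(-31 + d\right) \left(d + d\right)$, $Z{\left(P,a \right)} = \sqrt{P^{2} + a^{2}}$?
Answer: $\frac{\sqrt{167762173007 - 449194583288 \sqrt{13}}}{85118} \approx 14.156 i$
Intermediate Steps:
$r{\left(d \right)} = 2 d \left(-31 + d\right)$ ($r{\left(d \right)} = \left(-31 + d\right) 2 d = 2 d \left(-31 + d\right)$)
$b = - \frac{484263}{170236}$ ($b = -3 + \frac{26445 \cdot \frac{1}{42559}}{4} = -3 + \frac{1}{4} \cdot \frac{26445}{42559} = -3 + \frac{26445}{170236} = - \frac{484263}{170236} \approx -2.8447$)
$\sqrt{b + r{\left(Z{\left(-2,-3 \right)} \right)}} = \sqrt{- \frac{484263}{170236} + 2 \sqrt{\left(-2\right)^{2} + \left(-3\right)^{2}} \left(-31 + \sqrt{\left(-2\right)^{2} + \left(-3\right)^{2}}\right)} = \sqrt{- \frac{484263}{170236} + 2 \sqrt{4 + 9} \left(-31 + \sqrt{4 + 9}\right)} = \sqrt{- \frac{484263}{170236} + 2 \sqrt{13} \left(-31 + \sqrt{13}\right)}$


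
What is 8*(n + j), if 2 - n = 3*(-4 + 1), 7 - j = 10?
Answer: 64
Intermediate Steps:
j = -3 (j = 7 - 1*10 = 7 - 10 = -3)
n = 11 (n = 2 - 3*(-4 + 1) = 2 - 3*(-3) = 2 - 1*(-9) = 2 + 9 = 11)
8*(n + j) = 8*(11 - 3) = 8*8 = 64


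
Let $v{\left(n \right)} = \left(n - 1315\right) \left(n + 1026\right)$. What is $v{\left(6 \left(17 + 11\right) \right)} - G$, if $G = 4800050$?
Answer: $-6169568$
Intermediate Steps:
$v{\left(n \right)} = \left(-1315 + n\right) \left(1026 + n\right)$
$v{\left(6 \left(17 + 11\right) \right)} - G = \left(-1349190 + \left(6 \left(17 + 11\right)\right)^{2} - 289 \cdot 6 \left(17 + 11\right)\right) - 4800050 = \left(-1349190 + \left(6 \cdot 28\right)^{2} - 289 \cdot 6 \cdot 28\right) - 4800050 = \left(-1349190 + 168^{2} - 48552\right) - 4800050 = \left(-1349190 + 28224 - 48552\right) - 4800050 = -1369518 - 4800050 = -6169568$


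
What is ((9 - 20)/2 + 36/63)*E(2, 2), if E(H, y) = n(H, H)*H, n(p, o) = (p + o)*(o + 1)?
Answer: -828/7 ≈ -118.29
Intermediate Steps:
n(p, o) = (1 + o)*(o + p) (n(p, o) = (o + p)*(1 + o) = (1 + o)*(o + p))
E(H, y) = H*(2*H + 2*H**2) (E(H, y) = (H + H + H**2 + H*H)*H = (H + H + H**2 + H**2)*H = (2*H + 2*H**2)*H = H*(2*H + 2*H**2))
((9 - 20)/2 + 36/63)*E(2, 2) = ((9 - 20)/2 + 36/63)*(2*2**2*(1 + 2)) = (-11*1/2 + 36*(1/63))*(2*4*3) = (-11/2 + 4/7)*24 = -69/14*24 = -828/7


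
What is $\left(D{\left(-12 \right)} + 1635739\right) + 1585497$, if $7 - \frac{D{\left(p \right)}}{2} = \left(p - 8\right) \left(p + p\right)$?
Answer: $3220290$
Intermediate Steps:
$D{\left(p \right)} = 14 - 4 p \left(-8 + p\right)$ ($D{\left(p \right)} = 14 - 2 \left(p - 8\right) \left(p + p\right) = 14 - 2 \left(-8 + p\right) 2 p = 14 - 2 \cdot 2 p \left(-8 + p\right) = 14 - 4 p \left(-8 + p\right)$)
$\left(D{\left(-12 \right)} + 1635739\right) + 1585497 = \left(\left(14 - 4 \left(-12\right)^{2} + 32 \left(-12\right)\right) + 1635739\right) + 1585497 = \left(\left(14 - 576 - 384\right) + 1635739\right) + 1585497 = \left(-946 + 1635739\right) + 1585497 = 1634793 + 1585497 = 3220290$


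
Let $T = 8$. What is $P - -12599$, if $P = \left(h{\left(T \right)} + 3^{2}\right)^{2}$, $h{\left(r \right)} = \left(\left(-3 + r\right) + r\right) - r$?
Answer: $12795$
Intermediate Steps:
$h{\left(r \right)} = -3 + r$ ($h{\left(r \right)} = \left(-3 + 2 r\right) - r = -3 + r$)
$P = 196$ ($P = \left(\left(-3 + 8\right) + 3^{2}\right)^{2} = \left(5 + 9\right)^{2} = 14^{2} = 196$)
$P - -12599 = 196 - -12599 = 196 + 12599 = 12795$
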